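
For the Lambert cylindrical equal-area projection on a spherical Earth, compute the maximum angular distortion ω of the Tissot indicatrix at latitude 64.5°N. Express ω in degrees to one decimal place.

The Lambert cylindrical equal-area projection is the cylindrical equal-area projection with its standard parallel at the equator (φ₀ = 0). Cylindrical equal-area (φ₀ = 0°): h = cos φ / cos 0° along meridians, k = cos 0° / cos φ along parallels; h·k = 1.
At 64.5°: h = 0.4305, k = 2.323; principal scales a = 2.323, b = 0.4305.
sin(ω/2) = (a − b)/(a + b) = 1.892/2.753 = 0.6873, so ω = 2 arcsin(0.6873) ≈ 86.8°.

86.8°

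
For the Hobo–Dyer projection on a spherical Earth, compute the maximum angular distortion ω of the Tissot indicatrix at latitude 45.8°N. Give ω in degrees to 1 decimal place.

14.8°

Hobo–Dyer is a cylindrical equal-area projection with standard parallels at ±37.5°. Cylindrical equal-area (φ₀ = 37.5°): h = cos φ / cos 37.5° along meridians, k = cos 37.5° / cos φ along parallels; h·k = 1.
At 45.8°: h = 0.8788, k = 1.138; principal scales a = 1.138, b = 0.8788.
sin(ω/2) = (a − b)/(a + b) = 0.2592/2.017 = 0.1285, so ω = 2 arcsin(0.1285) ≈ 14.8°.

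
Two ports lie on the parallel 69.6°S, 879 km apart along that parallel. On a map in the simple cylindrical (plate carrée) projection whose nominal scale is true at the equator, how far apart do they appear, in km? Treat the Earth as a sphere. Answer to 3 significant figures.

For the equirectangular projection with φ₀ = 0 (plate carrée), h = 1 along meridians and k = sec φ along parallels.
Along the parallel, k = sec 69.6° = 1/0.3486 = 2.869.
Map distance = 879 × 2.869 ≈ 2520 km.

2520 km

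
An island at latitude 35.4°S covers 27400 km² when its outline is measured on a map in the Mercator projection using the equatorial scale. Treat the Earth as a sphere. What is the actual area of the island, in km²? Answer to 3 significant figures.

18200 km²

For Mercator, h = k = sec φ (a conformal cylindrical projection has a single point scale, 1/cos φ).
Areal scale = k² = sec²φ = 1/cos²(35.4°) = 1/0.8151² = 1.505.
True area = apparent / (areal scale) = 27400 / 1.505 ≈ 18200 km².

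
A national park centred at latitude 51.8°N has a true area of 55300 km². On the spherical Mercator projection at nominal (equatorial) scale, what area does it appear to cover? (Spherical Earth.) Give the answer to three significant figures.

For Mercator, h = k = sec φ (a conformal cylindrical projection has a single point scale, 1/cos φ).
Areal scale = k² = sec²φ = 1/cos²(51.8°) = 1/0.6184² = 2.615.
Apparent area = 55300 × 2.615 ≈ 145000 km².

145000 km²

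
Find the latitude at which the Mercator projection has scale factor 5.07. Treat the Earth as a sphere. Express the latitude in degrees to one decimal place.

78.6°

Mercator scale is k = sec φ = 1/cos φ.
1/cos φ = 5.07  ⇒  cos φ = 0.1972  ⇒  φ = arccos(0.1972) ≈ 78.6°.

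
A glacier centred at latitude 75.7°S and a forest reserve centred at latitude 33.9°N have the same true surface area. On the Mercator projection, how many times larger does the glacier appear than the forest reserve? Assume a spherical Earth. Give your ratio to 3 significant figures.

Mercator is conformal with k = sec φ, so areal scale = k² = sec²φ.
At 75.7°: sec²(75.7°) = 1/0.2470² = 16.39.
At 33.9°: sec²(33.9°) = 1/0.8300² = 1.452.
Ratio = 16.39/1.452 = cos²(33.9°)/cos²(75.7°) ≈ 11.3.

11.3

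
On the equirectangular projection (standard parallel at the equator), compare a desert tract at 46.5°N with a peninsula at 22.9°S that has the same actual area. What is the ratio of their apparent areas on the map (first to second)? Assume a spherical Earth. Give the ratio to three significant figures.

In the plate carrée (x = Rλ, y = Rφ), meridians are true-scale (h = 1) and parallels are stretched by k = sec φ.
Areal scale at 46.5°: h·k = 1.000 × 1.453 = 1.453.
Areal scale at 22.9°: h·k = 1.000 × 1.086 = 1.086.
Ratio = 1.453/1.086 ≈ 1.34.

1.34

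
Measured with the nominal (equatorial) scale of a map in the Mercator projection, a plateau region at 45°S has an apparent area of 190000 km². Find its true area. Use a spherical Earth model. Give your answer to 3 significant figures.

95000 km²

The Mercator projection is conformal; its linear scale factor is the same in every direction and equals sec φ = 1/cos φ.
Areal scale = k² = sec²φ = 1/cos²(45°) = 1/0.7071² = 2.000.
True area = apparent / (areal scale) = 190000 / 2.000 ≈ 95000 km².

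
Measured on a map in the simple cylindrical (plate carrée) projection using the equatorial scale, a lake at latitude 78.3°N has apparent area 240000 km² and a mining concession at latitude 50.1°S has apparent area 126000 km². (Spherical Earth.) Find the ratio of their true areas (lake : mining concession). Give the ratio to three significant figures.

Plate carrée has h = 1 and k = sec φ, giving areal scale sec φ; true area = (apparent area) · cos φ.
True area of lake: 240000 × cos(78.3°) = 240000 × 0.2028 = 48670 km².
True area of mining concession: 126000 × cos(50.1°) = 126000 × 0.6414 = 80820 km².
Ratio = 48670 / 80820 ≈ 0.602.

0.602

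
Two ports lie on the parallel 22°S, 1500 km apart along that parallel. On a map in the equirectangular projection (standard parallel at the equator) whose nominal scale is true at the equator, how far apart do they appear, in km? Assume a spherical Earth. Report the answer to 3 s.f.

For the equirectangular projection with φ₀ = 0 (plate carrée), h = 1 along meridians and k = sec φ along parallels.
Along the parallel, k = sec 22° = 1/0.9272 = 1.079.
Map distance = 1500 × 1.079 ≈ 1620 km.

1620 km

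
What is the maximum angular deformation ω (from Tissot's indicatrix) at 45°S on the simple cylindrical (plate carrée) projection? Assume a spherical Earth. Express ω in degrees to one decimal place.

19.8°

In the plate carrée (x = Rλ, y = Rφ), meridians are true-scale (h = 1) and parallels are stretched by k = sec φ.
At 45°: h = 1.000, k = 1.414; principal scales a = 1.414, b = 1.000.
sin(ω/2) = (a − b)/(a + b) = 0.4142/2.414 = 0.1716, so ω = 2 arcsin(0.1716) ≈ 19.8°.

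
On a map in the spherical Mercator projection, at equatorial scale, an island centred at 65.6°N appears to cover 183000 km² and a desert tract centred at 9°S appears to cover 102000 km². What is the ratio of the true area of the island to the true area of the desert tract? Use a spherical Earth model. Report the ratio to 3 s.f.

On Mercator the areal scale is sec²φ, so true area = apparent × cos²φ.
True area of island: 183000 × cos²(65.6°) = 183000 × 0.1707 = 31230 km².
True area of desert tract: 102000 × cos²(9°) = 102000 × 0.9755 = 99500 km².
Ratio = 31230 / 99500 ≈ 0.314.

0.314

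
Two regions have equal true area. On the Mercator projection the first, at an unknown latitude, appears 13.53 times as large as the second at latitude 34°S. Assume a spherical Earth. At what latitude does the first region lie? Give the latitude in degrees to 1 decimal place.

77.0°

For equal true areas on Mercator, apparent areas scale as sec²φ, so the ratio is cos²φ₂ / cos²φ₁.
cos²φ₂ / cos²φ₁ = 13.53  ⇒  cos φ₁ = cos 34° / √13.53 = 0.8290/3.678 = 0.2254.
φ₁ = arccos(0.2254) ≈ 77.0°.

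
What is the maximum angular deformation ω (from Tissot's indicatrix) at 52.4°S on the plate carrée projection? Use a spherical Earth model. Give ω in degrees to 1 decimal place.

In the plate carrée (x = Rλ, y = Rφ), meridians are true-scale (h = 1) and parallels are stretched by k = sec φ.
At 52.4°: h = 1.000, k = 1.639; principal scales a = 1.639, b = 1.000.
sin(ω/2) = (a − b)/(a + b) = 0.6390/2.639 = 0.2421, so ω = 2 arcsin(0.2421) ≈ 28.0°.

28.0°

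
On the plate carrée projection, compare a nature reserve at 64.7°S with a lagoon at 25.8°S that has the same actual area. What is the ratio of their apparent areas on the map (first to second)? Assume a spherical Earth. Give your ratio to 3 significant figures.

2.11

Plate carrée maps x = Rλ, y = Rφ. The meridian scale is h = 1 and the parallel scale is k = 1/cos φ = sec φ.
Areal scale at 64.7°: h·k = 1.000 × 2.340 = 2.340.
Areal scale at 25.8°: h·k = 1.000 × 1.111 = 1.111.
Ratio = 2.340/1.111 ≈ 2.11.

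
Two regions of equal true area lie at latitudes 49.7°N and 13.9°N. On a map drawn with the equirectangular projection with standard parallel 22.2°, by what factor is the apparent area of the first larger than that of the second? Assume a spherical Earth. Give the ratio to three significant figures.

1.50

In the equirectangular projection with standard parallel φ₀ = 22.2° (x = Rλ cos φ₀, y = Rφ), meridians are true-scale (h = 1) and the parallel scale is k = cos φ₀ / cos φ.
Areal scale at 49.7°: h·k = 1.000 × 1.431 = 1.431.
Areal scale at 13.9°: h·k = 1.000 × 0.9538 = 0.9538.
Ratio = 1.431/0.9538 ≈ 1.50.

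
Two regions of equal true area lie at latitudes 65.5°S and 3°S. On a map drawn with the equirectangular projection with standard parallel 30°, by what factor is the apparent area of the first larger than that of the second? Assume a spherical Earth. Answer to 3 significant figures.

In the equirectangular projection with standard parallel φ₀ = 30° (x = Rλ cos φ₀, y = Rφ), meridians are true-scale (h = 1) and the parallel scale is k = cos φ₀ / cos φ.
Areal scale at 65.5°: h·k = 1.000 × 2.088 = 2.088.
Areal scale at 3°: h·k = 1.000 × 0.8672 = 0.8672.
Ratio = 2.088/0.8672 ≈ 2.41.

2.41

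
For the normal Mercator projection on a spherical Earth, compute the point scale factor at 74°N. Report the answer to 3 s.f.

3.63

Mercator is conformal, so the point scale is isotropic: h = k = sec φ = 1/cos φ.
k = 1/cos 74° = 1/0.2756 = 3.628.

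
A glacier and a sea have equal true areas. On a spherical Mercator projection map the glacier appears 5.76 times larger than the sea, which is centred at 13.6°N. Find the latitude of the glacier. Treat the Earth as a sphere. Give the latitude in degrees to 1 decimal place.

66.1°

For equal true areas on Mercator, apparent areas scale as sec²φ, so the ratio is cos²φ₂ / cos²φ₁.
cos²φ₂ / cos²φ₁ = 5.76  ⇒  cos φ₁ = cos 13.6° / √5.76 = 0.9720/2.400 = 0.4050.
φ₁ = arccos(0.4050) ≈ 66.1°.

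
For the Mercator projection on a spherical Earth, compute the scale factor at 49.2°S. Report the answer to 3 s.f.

1.53

For Mercator, h = k = sec φ (a conformal cylindrical projection has a single point scale, 1/cos φ).
k = 1/cos 49.2° = 1/0.6534 = 1.530.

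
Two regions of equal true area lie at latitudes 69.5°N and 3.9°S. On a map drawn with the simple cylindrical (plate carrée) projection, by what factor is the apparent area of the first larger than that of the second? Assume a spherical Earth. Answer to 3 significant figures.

2.85

For the equirectangular projection with φ₀ = 0 (plate carrée), h = 1 along meridians and k = sec φ along parallels.
Areal scale at 69.5°: h·k = 1.000 × 2.855 = 2.855.
Areal scale at 3.9°: h·k = 1.000 × 1.002 = 1.002.
Ratio = 2.855/1.002 ≈ 2.85.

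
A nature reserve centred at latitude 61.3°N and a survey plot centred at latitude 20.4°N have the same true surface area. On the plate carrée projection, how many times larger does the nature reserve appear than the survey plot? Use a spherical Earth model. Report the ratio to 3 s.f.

1.95

Plate carrée maps x = Rλ, y = Rφ. The meridian scale is h = 1 and the parallel scale is k = 1/cos φ = sec φ.
Areal scale at 61.3°: h·k = 1.000 × 2.082 = 2.082.
Areal scale at 20.4°: h·k = 1.000 × 1.067 = 1.067.
Ratio = 2.082/1.067 ≈ 1.95.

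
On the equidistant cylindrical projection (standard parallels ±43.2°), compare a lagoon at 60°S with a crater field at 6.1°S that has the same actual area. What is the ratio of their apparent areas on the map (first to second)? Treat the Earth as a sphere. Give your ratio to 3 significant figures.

1.99

In the equirectangular projection with standard parallel φ₀ = 43.2° (x = Rλ cos φ₀, y = Rφ), meridians are true-scale (h = 1) and the parallel scale is k = cos φ₀ / cos φ.
Areal scale at 60°: h·k = 1.000 × 1.458 = 1.458.
Areal scale at 6.1°: h·k = 1.000 × 0.7331 = 0.7331.
Ratio = 1.458/0.7331 ≈ 1.99.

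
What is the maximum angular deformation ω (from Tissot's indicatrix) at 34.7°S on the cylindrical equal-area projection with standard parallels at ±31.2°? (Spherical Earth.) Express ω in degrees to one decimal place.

4.5°

Cylindrical equal-area (φ₀ = 31.2°): h = cos φ / cos 31.2° along meridians, k = cos 31.2° / cos φ along parallels; h·k = 1.
At 34.7°: h = 0.9612, k = 1.040; principal scales a = 1.040, b = 0.9612.
sin(ω/2) = (a − b)/(a + b) = 0.07924/2.002 = 0.03959, so ω = 2 arcsin(0.03959) ≈ 4.5°.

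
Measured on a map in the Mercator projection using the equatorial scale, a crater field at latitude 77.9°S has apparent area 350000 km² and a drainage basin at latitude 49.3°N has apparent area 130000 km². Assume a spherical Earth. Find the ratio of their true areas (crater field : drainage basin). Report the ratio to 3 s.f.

0.278

Since Mercator area scale is 1/cos²φ, the true area equals the apparent area multiplied by cos²φ.
True area of crater field: 350000 × cos²(77.9°) = 350000 × 0.04394 = 15380 km².
True area of drainage basin: 130000 × cos²(49.3°) = 130000 × 0.4252 = 55280 km².
Ratio = 15380 / 55280 ≈ 0.278.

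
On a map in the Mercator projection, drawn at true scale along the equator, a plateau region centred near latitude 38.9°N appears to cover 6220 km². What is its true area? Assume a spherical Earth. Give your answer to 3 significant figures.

Mercator is conformal, so the point scale is isotropic: h = k = sec φ = 1/cos φ.
Areal scale = k² = sec²φ = 1/cos²(38.9°) = 1/0.7782² = 1.651.
True area = apparent / (areal scale) = 6220 / 1.651 ≈ 3770 km².

3770 km²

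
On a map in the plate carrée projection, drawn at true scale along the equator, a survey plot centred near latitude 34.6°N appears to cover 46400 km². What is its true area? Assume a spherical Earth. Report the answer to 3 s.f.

For the equirectangular projection with φ₀ = 0 (plate carrée), h = 1 along meridians and k = sec φ along parallels.
Areal scale = h·k = 1 × sec φ; at 34.6°, h = 1.000, k = 1.215, so h·k = 1.215.
True area = apparent / (areal scale) = 46400 / 1.215 ≈ 38200 km².

38200 km²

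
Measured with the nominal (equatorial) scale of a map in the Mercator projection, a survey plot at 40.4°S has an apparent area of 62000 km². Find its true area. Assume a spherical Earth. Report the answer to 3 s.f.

36000 km²

For Mercator, h = k = sec φ (a conformal cylindrical projection has a single point scale, 1/cos φ).
Areal scale = k² = sec²φ = 1/cos²(40.4°) = 1/0.7615² = 1.724.
True area = apparent / (areal scale) = 62000 / 1.724 ≈ 36000 km².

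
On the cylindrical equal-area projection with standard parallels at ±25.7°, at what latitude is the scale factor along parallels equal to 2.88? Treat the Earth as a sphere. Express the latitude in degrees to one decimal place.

For cylindrical equal-area with standard parallel φ₀, h = cos φ / cos φ₀ and k = cos φ₀ / cos φ, so h·k = 1.
k = cos φ₀ / cos φ = 2.88  ⇒  cos φ = cos 25.7° / 2.88 = 0.3129.
φ = arccos(0.3129) ≈ 71.8°.

71.8°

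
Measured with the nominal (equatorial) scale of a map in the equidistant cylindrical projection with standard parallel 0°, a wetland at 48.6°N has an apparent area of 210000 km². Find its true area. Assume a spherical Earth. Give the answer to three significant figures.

For the equirectangular projection with φ₀ = 0 (plate carrée), h = 1 along meridians and k = sec φ along parallels.
Areal scale = h·k = 1 × sec φ; at 48.6°, h = 1.000, k = 1.512, so h·k = 1.512.
True area = apparent / (areal scale) = 210000 / 1.512 ≈ 139000 km².

139000 km²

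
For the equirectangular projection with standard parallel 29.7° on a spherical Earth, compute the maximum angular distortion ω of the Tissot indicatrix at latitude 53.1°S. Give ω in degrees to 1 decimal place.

In the equirectangular projection with standard parallel φ₀ = 29.7° (x = Rλ cos φ₀, y = Rφ), meridians are true-scale (h = 1) and the parallel scale is k = cos φ₀ / cos φ.
At 53.1°: h = 1.000, k = 1.447; principal scales a = 1.447, b = 1.000.
sin(ω/2) = (a − b)/(a + b) = 0.4467/2.447 = 0.1826, so ω = 2 arcsin(0.1826) ≈ 21.0°.

21.0°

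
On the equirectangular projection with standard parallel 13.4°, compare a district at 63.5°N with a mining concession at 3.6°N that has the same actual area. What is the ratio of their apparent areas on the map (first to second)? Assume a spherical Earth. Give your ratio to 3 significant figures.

2.24

The equidistant cylindrical projection with φ₀ = 13.4° has h = 1 (meridians true) and k = cos φ₀ / cos φ along parallels.
Areal scale at 63.5°: h·k = 1.000 × 2.180 = 2.180.
Areal scale at 3.6°: h·k = 1.000 × 0.9747 = 0.9747.
Ratio = 2.180/0.9747 ≈ 2.24.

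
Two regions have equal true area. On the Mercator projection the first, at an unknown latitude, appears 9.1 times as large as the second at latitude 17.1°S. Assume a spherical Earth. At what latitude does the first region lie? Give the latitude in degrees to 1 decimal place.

71.5°

For equal true areas on Mercator, apparent areas scale as sec²φ, so the ratio is cos²φ₂ / cos²φ₁.
cos²φ₂ / cos²φ₁ = 9.1  ⇒  cos φ₁ = cos 17.1° / √9.1 = 0.9558/3.017 = 0.3168.
φ₁ = arccos(0.3168) ≈ 71.5°.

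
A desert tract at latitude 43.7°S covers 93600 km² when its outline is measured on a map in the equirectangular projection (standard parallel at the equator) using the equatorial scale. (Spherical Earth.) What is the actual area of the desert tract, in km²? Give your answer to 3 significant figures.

67700 km²

Plate carrée maps x = Rλ, y = Rφ. The meridian scale is h = 1 and the parallel scale is k = 1/cos φ = sec φ.
Areal scale = h·k = 1 × sec φ; at 43.7°, h = 1.000, k = 1.383, so h·k = 1.383.
True area = apparent / (areal scale) = 93600 / 1.383 ≈ 67700 km².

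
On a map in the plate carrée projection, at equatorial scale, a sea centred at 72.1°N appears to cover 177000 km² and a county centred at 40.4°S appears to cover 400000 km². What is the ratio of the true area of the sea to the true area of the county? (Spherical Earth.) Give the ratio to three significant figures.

Plate carrée has h = 1 and k = sec φ, giving areal scale sec φ; true area = (apparent area) · cos φ.
True area of sea: 177000 × cos(72.1°) = 177000 × 0.3074 = 54400 km².
True area of county: 400000 × cos(40.4°) = 400000 × 0.7615 = 304600 km².
Ratio = 54400 / 304600 ≈ 0.179.

0.179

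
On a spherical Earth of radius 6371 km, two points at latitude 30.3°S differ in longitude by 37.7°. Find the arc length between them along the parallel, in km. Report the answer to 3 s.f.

Arc length along a parallel = R cos φ · Δλ (with Δλ in radians).
= 6371 × cos 30.3° × (37.7° × π/180) = 6371 × 0.8634 × 0.6580 ≈ 3620 km.

3620 km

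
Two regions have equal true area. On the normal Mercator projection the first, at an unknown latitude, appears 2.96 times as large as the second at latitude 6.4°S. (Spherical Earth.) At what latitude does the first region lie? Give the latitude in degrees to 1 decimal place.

On Mercator, (apparent₁)/(apparent₂) = sec²φ₁ / sec²φ₂ when true areas are equal.
cos²φ₂ / cos²φ₁ = 2.96  ⇒  cos φ₁ = cos 6.4° / √2.96 = 0.9938/1.720 = 0.5776.
φ₁ = arccos(0.5776) ≈ 54.7°.

54.7°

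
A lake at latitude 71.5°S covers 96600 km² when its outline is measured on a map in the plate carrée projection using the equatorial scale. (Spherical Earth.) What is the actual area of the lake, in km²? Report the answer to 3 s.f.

30700 km²

In the plate carrée (x = Rλ, y = Rφ), meridians are true-scale (h = 1) and parallels are stretched by k = sec φ.
Areal scale = h·k = 1 × sec φ; at 71.5°, h = 1.000, k = 3.152, so h·k = 3.152.
True area = apparent / (areal scale) = 96600 / 3.152 ≈ 30700 km².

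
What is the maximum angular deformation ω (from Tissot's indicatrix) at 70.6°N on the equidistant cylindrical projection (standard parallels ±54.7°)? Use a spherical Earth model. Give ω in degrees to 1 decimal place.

31.3°

With standard parallel φ₀ = 54.7°, the equirectangular projection gives x = Rλ cos φ₀, y = Rφ, so h = 1 and k = cos 54.7° / cos φ.
At 70.6°: h = 1.000, k = 1.740; principal scales a = 1.740, b = 1.000.
sin(ω/2) = (a − b)/(a + b) = 0.7397/2.740 = 0.2700, so ω = 2 arcsin(0.2700) ≈ 31.3°.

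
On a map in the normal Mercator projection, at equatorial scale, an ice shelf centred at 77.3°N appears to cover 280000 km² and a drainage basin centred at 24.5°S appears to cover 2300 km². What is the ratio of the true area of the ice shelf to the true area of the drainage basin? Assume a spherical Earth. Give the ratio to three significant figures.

Mercator's areal exaggeration is sec²φ; hence true area = (apparent area) · cos²φ.
True area of ice shelf: 280000 × cos²(77.3°) = 280000 × 0.04833 = 13530 km².
True area of drainage basin: 2300 × cos²(24.5°) = 2300 × 0.8280 = 1904 km².
Ratio = 13530 / 1904 ≈ 7.11.

7.11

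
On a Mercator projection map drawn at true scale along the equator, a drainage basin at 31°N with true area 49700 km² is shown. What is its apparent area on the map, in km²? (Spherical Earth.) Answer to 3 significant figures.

The Mercator projection is conformal; its linear scale factor is the same in every direction and equals sec φ = 1/cos φ.
Areal scale = k² = sec²φ = 1/cos²(31°) = 1/0.8572² = 1.361.
Apparent area = 49700 × 1.361 ≈ 67600 km².

67600 km²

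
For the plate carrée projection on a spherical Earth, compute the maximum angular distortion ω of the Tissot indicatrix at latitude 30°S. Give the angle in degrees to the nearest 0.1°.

In the plate carrée (x = Rλ, y = Rφ), meridians are true-scale (h = 1) and parallels are stretched by k = sec φ.
At 30°: h = 1.000, k = 1.155; principal scales a = 1.155, b = 1.000.
sin(ω/2) = (a − b)/(a + b) = 0.1547/2.155 = 0.07180, so ω = 2 arcsin(0.07180) ≈ 8.2°.

8.2°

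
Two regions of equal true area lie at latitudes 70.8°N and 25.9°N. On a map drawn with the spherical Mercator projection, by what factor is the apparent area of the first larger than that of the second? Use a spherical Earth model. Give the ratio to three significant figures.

7.48

Mercator is conformal with k = sec φ, so areal scale = k² = sec²φ.
At 70.8°: sec²(70.8°) = 1/0.3289² = 9.246.
At 25.9°: sec²(25.9°) = 1/0.8996² = 1.236.
Ratio = 9.246/1.236 = cos²(25.9°)/cos²(70.8°) ≈ 7.48.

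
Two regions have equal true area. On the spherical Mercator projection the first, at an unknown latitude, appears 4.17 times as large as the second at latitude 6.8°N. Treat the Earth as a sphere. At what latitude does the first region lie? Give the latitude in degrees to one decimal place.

60.9°

On Mercator, (apparent₁)/(apparent₂) = sec²φ₁ / sec²φ₂ when true areas are equal.
cos²φ₂ / cos²φ₁ = 4.17  ⇒  cos φ₁ = cos 6.8° / √4.17 = 0.9930/2.042 = 0.4863.
φ₁ = arccos(0.4863) ≈ 60.9°.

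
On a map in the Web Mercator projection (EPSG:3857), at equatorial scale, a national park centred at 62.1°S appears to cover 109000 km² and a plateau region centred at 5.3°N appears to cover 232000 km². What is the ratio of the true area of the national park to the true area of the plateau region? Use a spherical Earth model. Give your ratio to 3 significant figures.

On Mercator the areal scale is sec²φ, so true area = apparent × cos²φ.
True area of national park: 109000 × cos²(62.1°) = 109000 × 0.2190 = 23870 km².
True area of plateau region: 232000 × cos²(5.3°) = 232000 × 0.9915 = 230000 km².
Ratio = 23870 / 230000 ≈ 0.104.

0.104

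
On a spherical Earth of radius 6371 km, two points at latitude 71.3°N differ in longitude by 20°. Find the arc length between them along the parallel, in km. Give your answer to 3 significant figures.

Arc length along a parallel = R cos φ · Δλ (with Δλ in radians).
= 6371 × cos 71.3° × (20° × π/180) = 6371 × 0.3206 × 0.3491 ≈ 713 km.

713 km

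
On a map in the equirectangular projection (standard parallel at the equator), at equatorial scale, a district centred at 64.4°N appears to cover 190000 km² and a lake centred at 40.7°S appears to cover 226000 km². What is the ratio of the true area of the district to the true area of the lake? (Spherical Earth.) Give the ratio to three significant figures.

0.479

Plate carrée has h = 1 and k = sec φ, giving areal scale sec φ; true area = (apparent area) · cos φ.
True area of district: 190000 × cos(64.4°) = 190000 × 0.4321 = 82100 km².
True area of lake: 226000 × cos(40.7°) = 226000 × 0.7581 = 171300 km².
Ratio = 82100 / 171300 ≈ 0.479.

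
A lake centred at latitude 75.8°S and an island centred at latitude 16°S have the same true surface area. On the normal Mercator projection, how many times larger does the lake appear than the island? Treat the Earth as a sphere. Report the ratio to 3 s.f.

Mercator areal scale is sec²φ.
At 75.8°: sec²(75.8°) = 1/0.2453² = 16.62.
At 16°: sec²(16°) = 1/0.9613² = 1.082.
Ratio = 16.62/1.082 = cos²(16°)/cos²(75.8°) ≈ 15.4.

15.4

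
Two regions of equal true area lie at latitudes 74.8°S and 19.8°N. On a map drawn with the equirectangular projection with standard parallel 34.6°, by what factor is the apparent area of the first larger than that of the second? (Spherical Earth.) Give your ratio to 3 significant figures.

In the equirectangular projection with standard parallel φ₀ = 34.6° (x = Rλ cos φ₀, y = Rφ), meridians are true-scale (h = 1) and the parallel scale is k = cos φ₀ / cos φ.
Areal scale at 74.8°: h·k = 1.000 × 3.139 = 3.139.
Areal scale at 19.8°: h·k = 1.000 × 0.8749 = 0.8749.
Ratio = 3.139/0.8749 ≈ 3.59.

3.59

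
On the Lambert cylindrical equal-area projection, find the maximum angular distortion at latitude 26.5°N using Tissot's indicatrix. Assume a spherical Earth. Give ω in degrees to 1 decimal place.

The Lambert cylindrical equal-area projection is the cylindrical equal-area projection with its standard parallel at the equator (φ₀ = 0). A cylindrical equal-area projection with standard parallel φ₀ has meridian scale h = cos φ / cos φ₀ and parallel scale k = cos φ₀ / cos φ (so areas are preserved, h·k = 1).
At 26.5°: h = 0.8949, k = 1.117; principal scales a = 1.117, b = 0.8949.
sin(ω/2) = (a − b)/(a + b) = 0.2225/2.012 = 0.1106, so ω = 2 arcsin(0.1106) ≈ 12.7°.

12.7°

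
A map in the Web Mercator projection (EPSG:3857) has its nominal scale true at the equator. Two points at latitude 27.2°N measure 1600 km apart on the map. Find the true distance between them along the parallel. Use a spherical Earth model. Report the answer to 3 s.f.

Mercator is conformal, so the point scale is isotropic: h = k = sec φ = 1/cos φ.
Along the parallel at 27.2°, map distances are exaggerated by k = sec 27.2° = 1.124.
True distance = 1600 / 1.124 = 1600 × cos 27.2° ≈ 1420 km.

1420 km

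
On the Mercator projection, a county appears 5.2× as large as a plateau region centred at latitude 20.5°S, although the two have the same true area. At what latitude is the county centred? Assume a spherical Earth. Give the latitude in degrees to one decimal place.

65.7°

On Mercator, (apparent₁)/(apparent₂) = sec²φ₁ / sec²φ₂ when true areas are equal.
cos²φ₂ / cos²φ₁ = 5.2  ⇒  cos φ₁ = cos 20.5° / √5.2 = 0.9367/2.280 = 0.4108.
φ₁ = arccos(0.4108) ≈ 65.7°.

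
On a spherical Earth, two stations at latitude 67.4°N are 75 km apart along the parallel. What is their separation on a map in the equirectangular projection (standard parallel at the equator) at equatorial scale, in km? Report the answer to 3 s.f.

195 km

Plate carrée maps x = Rλ, y = Rφ. The meridian scale is h = 1 and the parallel scale is k = 1/cos φ = sec φ.
Along the parallel, k = sec 67.4° = 1/0.3843 = 2.602.
Map distance = 75 × 2.602 ≈ 195 km.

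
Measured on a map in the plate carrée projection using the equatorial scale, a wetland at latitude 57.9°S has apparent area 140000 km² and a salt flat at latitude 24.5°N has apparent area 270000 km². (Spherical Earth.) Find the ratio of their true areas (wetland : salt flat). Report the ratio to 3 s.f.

0.303

On the plate carrée, areal scale = h·k = 1 × sec φ, so true area = apparent × cos φ.
True area of wetland: 140000 × cos(57.9°) = 140000 × 0.5314 = 74400 km².
True area of salt flat: 270000 × cos(24.5°) = 270000 × 0.9100 = 245700 km².
Ratio = 74400 / 245700 ≈ 0.303.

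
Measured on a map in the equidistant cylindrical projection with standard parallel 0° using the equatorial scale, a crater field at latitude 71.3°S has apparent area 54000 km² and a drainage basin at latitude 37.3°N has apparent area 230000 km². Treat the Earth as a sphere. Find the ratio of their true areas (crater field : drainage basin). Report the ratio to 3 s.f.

0.0946

On the plate carrée, areal scale = h·k = 1 × sec φ, so true area = apparent × cos φ.
True area of crater field: 54000 × cos(71.3°) = 54000 × 0.3206 = 17310 km².
True area of drainage basin: 230000 × cos(37.3°) = 230000 × 0.7955 = 183000 km².
Ratio = 17310 / 183000 ≈ 0.0946.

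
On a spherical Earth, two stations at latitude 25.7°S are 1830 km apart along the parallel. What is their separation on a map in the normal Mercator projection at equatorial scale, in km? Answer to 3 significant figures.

2030 km

The Mercator projection is conformal; its linear scale factor is the same in every direction and equals sec φ = 1/cos φ.
Along the parallel, k = sec 25.7° = 1/0.9011 = 1.110.
Map distance = 1830 × 1.110 ≈ 2030 km.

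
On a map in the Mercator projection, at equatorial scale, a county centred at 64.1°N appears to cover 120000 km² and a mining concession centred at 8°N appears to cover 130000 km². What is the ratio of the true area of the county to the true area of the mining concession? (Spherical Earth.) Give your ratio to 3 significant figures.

Mercator's areal exaggeration is sec²φ; hence true area = (apparent area) · cos²φ.
True area of county: 120000 × cos²(64.1°) = 120000 × 0.1908 = 22900 km².
True area of mining concession: 130000 × cos²(8°) = 130000 × 0.9806 = 127500 km².
Ratio = 22900 / 127500 ≈ 0.180.

0.180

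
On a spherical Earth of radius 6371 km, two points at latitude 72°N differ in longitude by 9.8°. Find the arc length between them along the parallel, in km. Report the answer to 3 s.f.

Arc length along a parallel = R cos φ · Δλ (with Δλ in radians).
= 6371 × cos 72° × (9.8° × π/180) = 6371 × 0.3090 × 0.1710 ≈ 337 km.

337 km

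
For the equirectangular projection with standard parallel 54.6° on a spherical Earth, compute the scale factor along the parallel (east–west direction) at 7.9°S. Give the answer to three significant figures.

0.585

The equidistant cylindrical projection with φ₀ = 54.6° has h = 1 (meridians true) and k = cos φ₀ / cos φ along parallels.
k = cos 54.6° / cos 7.9° = 0.5793/0.9905 = 0.5848.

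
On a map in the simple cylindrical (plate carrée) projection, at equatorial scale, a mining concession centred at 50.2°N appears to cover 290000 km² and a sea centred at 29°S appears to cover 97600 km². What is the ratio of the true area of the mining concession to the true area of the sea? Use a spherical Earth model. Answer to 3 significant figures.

On the plate carrée, areal scale = h·k = 1 × sec φ, so true area = apparent × cos φ.
True area of mining concession: 290000 × cos(50.2°) = 290000 × 0.6401 = 185600 km².
True area of sea: 97600 × cos(29°) = 97600 × 0.8746 = 85360 km².
Ratio = 185600 / 85360 ≈ 2.17.

2.17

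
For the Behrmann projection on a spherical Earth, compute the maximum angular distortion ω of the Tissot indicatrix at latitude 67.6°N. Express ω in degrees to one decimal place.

85.0°

The Behrmann projection is cylindrical equal-area with φ₀ = 30°. A cylindrical equal-area projection with standard parallel φ₀ has meridian scale h = cos φ / cos φ₀ and parallel scale k = cos φ₀ / cos φ (so areas are preserved, h·k = 1).
At 67.6°: h = 0.4400, k = 2.273; principal scales a = 2.273, b = 0.4400.
sin(ω/2) = (a − b)/(a + b) = 1.833/2.713 = 0.6756, so ω = 2 arcsin(0.6756) ≈ 85.0°.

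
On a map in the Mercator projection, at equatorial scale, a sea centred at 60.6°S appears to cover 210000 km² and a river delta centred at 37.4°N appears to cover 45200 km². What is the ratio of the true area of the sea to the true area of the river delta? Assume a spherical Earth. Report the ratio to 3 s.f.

Mercator's areal exaggeration is sec²φ; hence true area = (apparent area) · cos²φ.
True area of sea: 210000 × cos²(60.6°) = 210000 × 0.2410 = 50610 km².
True area of river delta: 45200 × cos²(37.4°) = 45200 × 0.6311 = 28530 km².
Ratio = 50610 / 28530 ≈ 1.77.

1.77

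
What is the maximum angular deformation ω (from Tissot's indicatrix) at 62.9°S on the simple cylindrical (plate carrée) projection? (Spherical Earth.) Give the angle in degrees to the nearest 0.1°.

43.9°

For the equirectangular projection with φ₀ = 0 (plate carrée), h = 1 along meridians and k = sec φ along parallels.
At 62.9°: h = 1.000, k = 2.195; principal scales a = 2.195, b = 1.000.
sin(ω/2) = (a − b)/(a + b) = 1.195/3.195 = 0.3741, so ω = 2 arcsin(0.3741) ≈ 43.9°.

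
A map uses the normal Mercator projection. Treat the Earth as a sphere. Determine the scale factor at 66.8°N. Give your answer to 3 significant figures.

For Mercator, h = k = sec φ (a conformal cylindrical projection has a single point scale, 1/cos φ).
k = 1/cos 66.8° = 1/0.3939 = 2.538.

2.54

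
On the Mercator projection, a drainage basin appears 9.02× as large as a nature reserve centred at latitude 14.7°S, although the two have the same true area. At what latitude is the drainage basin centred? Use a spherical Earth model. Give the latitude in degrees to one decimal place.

On Mercator, (apparent₁)/(apparent₂) = sec²φ₁ / sec²φ₂ when true areas are equal.
cos²φ₂ / cos²φ₁ = 9.02  ⇒  cos φ₁ = cos 14.7° / √9.02 = 0.9673/3.003 = 0.3221.
φ₁ = arccos(0.3221) ≈ 71.2°.

71.2°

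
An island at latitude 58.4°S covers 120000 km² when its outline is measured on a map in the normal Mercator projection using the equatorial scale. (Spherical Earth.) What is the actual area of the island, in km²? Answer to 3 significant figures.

32900 km²

Mercator is conformal, so the point scale is isotropic: h = k = sec φ = 1/cos φ.
Areal scale = k² = sec²φ = 1/cos²(58.4°) = 1/0.5240² = 3.642.
True area = apparent / (areal scale) = 120000 / 3.642 ≈ 32900 km².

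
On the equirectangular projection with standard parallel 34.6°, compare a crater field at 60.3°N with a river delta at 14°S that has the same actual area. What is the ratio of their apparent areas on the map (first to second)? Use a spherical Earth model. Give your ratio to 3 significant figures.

1.96

The equidistant cylindrical projection with φ₀ = 34.6° has h = 1 (meridians true) and k = cos φ₀ / cos φ along parallels.
Areal scale at 60.3°: h·k = 1.000 × 1.661 = 1.661.
Areal scale at 14°: h·k = 1.000 × 0.8483 = 0.8483.
Ratio = 1.661/0.8483 ≈ 1.96.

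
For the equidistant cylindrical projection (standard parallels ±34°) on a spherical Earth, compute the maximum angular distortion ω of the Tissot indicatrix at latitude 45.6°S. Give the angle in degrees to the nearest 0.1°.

In the equirectangular projection with standard parallel φ₀ = 34° (x = Rλ cos φ₀, y = Rφ), meridians are true-scale (h = 1) and the parallel scale is k = cos φ₀ / cos φ.
At 45.6°: h = 1.000, k = 1.185; principal scales a = 1.185, b = 1.000.
sin(ω/2) = (a − b)/(a + b) = 0.1849/2.185 = 0.08463, so ω = 2 arcsin(0.08463) ≈ 9.7°.

9.7°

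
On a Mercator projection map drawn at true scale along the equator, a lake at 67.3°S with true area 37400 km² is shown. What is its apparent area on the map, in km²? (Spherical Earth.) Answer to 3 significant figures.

Mercator is conformal, so the point scale is isotropic: h = k = sec φ = 1/cos φ.
Areal scale = k² = sec²φ = 1/cos²(67.3°) = 1/0.3859² = 6.715.
Apparent area = 37400 × 6.715 ≈ 251000 km².

251000 km²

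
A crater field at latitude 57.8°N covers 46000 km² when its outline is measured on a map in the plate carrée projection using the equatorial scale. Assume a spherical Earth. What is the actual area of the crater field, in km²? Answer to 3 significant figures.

For the equirectangular projection with φ₀ = 0 (plate carrée), h = 1 along meridians and k = sec φ along parallels.
Areal scale = h·k = 1 × sec φ; at 57.8°, h = 1.000, k = 1.877, so h·k = 1.877.
True area = apparent / (areal scale) = 46000 / 1.877 ≈ 24500 km².

24500 km²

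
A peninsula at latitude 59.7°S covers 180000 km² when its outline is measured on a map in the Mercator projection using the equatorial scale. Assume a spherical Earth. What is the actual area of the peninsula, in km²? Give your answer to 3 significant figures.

For Mercator, h = k = sec φ (a conformal cylindrical projection has a single point scale, 1/cos φ).
Areal scale = k² = sec²φ = 1/cos²(59.7°) = 1/0.5045² = 3.929.
True area = apparent / (areal scale) = 180000 / 3.929 ≈ 45800 km².

45800 km²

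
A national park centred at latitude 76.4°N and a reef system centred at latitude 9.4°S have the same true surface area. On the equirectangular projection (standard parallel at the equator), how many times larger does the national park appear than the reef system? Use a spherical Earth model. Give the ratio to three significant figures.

For the equirectangular projection with φ₀ = 0 (plate carrée), h = 1 along meridians and k = sec φ along parallels.
Areal scale at 76.4°: h·k = 1.000 × 4.253 = 4.253.
Areal scale at 9.4°: h·k = 1.000 × 1.014 = 1.014.
Ratio = 4.253/1.014 ≈ 4.20.

4.20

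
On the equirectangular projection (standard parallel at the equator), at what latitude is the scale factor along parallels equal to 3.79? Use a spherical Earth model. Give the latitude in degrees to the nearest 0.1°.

Plate carrée: h = 1, k = sec φ along parallels.
sec φ = 3.79  ⇒  cos φ = 0.2639  ⇒  φ ≈ 74.7°.

74.7°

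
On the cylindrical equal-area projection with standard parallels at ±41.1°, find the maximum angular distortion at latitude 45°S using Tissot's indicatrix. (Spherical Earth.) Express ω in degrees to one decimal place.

A cylindrical equal-area projection with standard parallel φ₀ has meridian scale h = cos φ / cos φ₀ and parallel scale k = cos φ₀ / cos φ (so areas are preserved, h·k = 1).
At 45°: h = 0.9384, k = 1.066; principal scales a = 1.066, b = 0.9384.
sin(ω/2) = (a − b)/(a + b) = 0.1273/2.004 = 0.06355, so ω = 2 arcsin(0.06355) ≈ 7.3°.

7.3°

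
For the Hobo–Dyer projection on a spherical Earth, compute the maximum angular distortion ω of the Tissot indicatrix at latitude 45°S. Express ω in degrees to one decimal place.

13.2°

The Hobo–Dyer projection is cylindrical equal-area with φ₀ = 37.5°. A cylindrical equal-area projection with standard parallel φ₀ has meridian scale h = cos φ / cos φ₀ and parallel scale k = cos φ₀ / cos φ (so areas are preserved, h·k = 1).
At 45°: h = 0.8913, k = 1.122; principal scales a = 1.122, b = 0.8913.
sin(ω/2) = (a − b)/(a + b) = 0.2307/2.013 = 0.1146, so ω = 2 arcsin(0.1146) ≈ 13.2°.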